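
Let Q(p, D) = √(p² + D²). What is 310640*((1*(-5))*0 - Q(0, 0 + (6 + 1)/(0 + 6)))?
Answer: -1087240/3 ≈ -3.6241e+5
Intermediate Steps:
Q(p, D) = √(D² + p²)
310640*((1*(-5))*0 - Q(0, 0 + (6 + 1)/(0 + 6))) = 310640*((1*(-5))*0 - √((0 + (6 + 1)/(0 + 6))² + 0²)) = 310640*(-5*0 - √((0 + 7/6)² + 0)) = 310640*(0 - √((0 + 7*(⅙))² + 0)) = 310640*(0 - √((0 + 7/6)² + 0)) = 310640*(0 - √((7/6)² + 0)) = 310640*(0 - √(49/36 + 0)) = 310640*(0 - √(49/36)) = 310640*(0 - 1*7/6) = 310640*(0 - 7/6) = 310640*(-7/6) = -1087240/3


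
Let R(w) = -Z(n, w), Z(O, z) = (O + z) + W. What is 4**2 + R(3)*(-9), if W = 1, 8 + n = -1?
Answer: -29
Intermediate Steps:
n = -9 (n = -8 - 1 = -9)
Z(O, z) = 1 + O + z (Z(O, z) = (O + z) + 1 = 1 + O + z)
R(w) = 8 - w (R(w) = -(1 - 9 + w) = -(-8 + w) = 8 - w)
4**2 + R(3)*(-9) = 4**2 + (8 - 1*3)*(-9) = 16 + (8 - 3)*(-9) = 16 + 5*(-9) = 16 - 45 = -29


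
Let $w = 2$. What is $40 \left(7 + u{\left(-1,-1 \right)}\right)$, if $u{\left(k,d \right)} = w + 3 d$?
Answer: $240$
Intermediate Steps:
$u{\left(k,d \right)} = 2 + 3 d$
$40 \left(7 + u{\left(-1,-1 \right)}\right) = 40 \left(7 + \left(2 + 3 \left(-1\right)\right)\right) = 40 \left(7 + \left(2 - 3\right)\right) = 40 \left(7 - 1\right) = 40 \cdot 6 = 240$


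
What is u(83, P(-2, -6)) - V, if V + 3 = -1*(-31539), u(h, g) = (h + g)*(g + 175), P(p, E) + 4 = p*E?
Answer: -14883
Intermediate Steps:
P(p, E) = -4 + E*p (P(p, E) = -4 + p*E = -4 + E*p)
u(h, g) = (175 + g)*(g + h) (u(h, g) = (g + h)*(175 + g) = (175 + g)*(g + h))
V = 31536 (V = -3 - 1*(-31539) = -3 + 31539 = 31536)
u(83, P(-2, -6)) - V = ((-4 - 6*(-2))**2 + 175*(-4 - 6*(-2)) + 175*83 + (-4 - 6*(-2))*83) - 1*31536 = ((-4 + 12)**2 + 175*(-4 + 12) + 14525 + (-4 + 12)*83) - 31536 = (8**2 + 175*8 + 14525 + 8*83) - 31536 = (64 + 1400 + 14525 + 664) - 31536 = 16653 - 31536 = -14883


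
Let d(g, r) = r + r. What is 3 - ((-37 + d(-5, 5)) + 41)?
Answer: -11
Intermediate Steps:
d(g, r) = 2*r
3 - ((-37 + d(-5, 5)) + 41) = 3 - ((-37 + 2*5) + 41) = 3 - ((-37 + 10) + 41) = 3 - (-27 + 41) = 3 - 1*14 = 3 - 14 = -11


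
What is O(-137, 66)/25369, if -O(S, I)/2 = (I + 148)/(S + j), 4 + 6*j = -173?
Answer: 856/8447877 ≈ 0.00010133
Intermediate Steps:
j = -59/2 (j = -⅔ + (⅙)*(-173) = -⅔ - 173/6 = -59/2 ≈ -29.500)
O(S, I) = -2*(148 + I)/(-59/2 + S) (O(S, I) = -2*(I + 148)/(S - 59/2) = -2*(148 + I)/(-59/2 + S))
O(-137, 66)/25369 = (4*(-148 - 1*66)/(-59 + 2*(-137)))/25369 = (4*(-148 - 66)/(-59 - 274))*(1/25369) = (4*(-214)/(-333))*(1/25369) = (4*(-1/333)*(-214))*(1/25369) = (856/333)*(1/25369) = 856/8447877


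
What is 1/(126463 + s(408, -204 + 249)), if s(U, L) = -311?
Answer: 1/126152 ≈ 7.9270e-6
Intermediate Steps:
1/(126463 + s(408, -204 + 249)) = 1/(126463 - 311) = 1/126152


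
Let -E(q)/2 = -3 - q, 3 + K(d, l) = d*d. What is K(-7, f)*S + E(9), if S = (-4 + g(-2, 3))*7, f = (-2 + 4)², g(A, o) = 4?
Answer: 24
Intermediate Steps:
f = 4 (f = 2² = 4)
K(d, l) = -3 + d² (K(d, l) = -3 + d*d = -3 + d²)
S = 0 (S = (-4 + 4)*7 = 0*7 = 0)
E(q) = 6 + 2*q (E(q) = -2*(-3 - q) = 6 + 2*q)
K(-7, f)*S + E(9) = (-3 + (-7)²)*0 + (6 + 2*9) = (-3 + 49)*0 + (6 + 18) = 46*0 + 24 = 0 + 24 = 24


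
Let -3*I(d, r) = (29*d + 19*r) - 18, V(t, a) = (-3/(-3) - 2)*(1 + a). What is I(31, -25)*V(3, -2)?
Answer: -406/3 ≈ -135.33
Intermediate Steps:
V(t, a) = -1 - a (V(t, a) = (-3*(-1/3) - 2)*(1 + a) = (1 - 2)*(1 + a) = -(1 + a) = -1 - a)
I(d, r) = 6 - 29*d/3 - 19*r/3 (I(d, r) = -((29*d + 19*r) - 18)/3 = -((19*r + 29*d) - 18)/3 = -(-18 + 19*r + 29*d)/3 = 6 - 29*d/3 - 19*r/3)
I(31, -25)*V(3, -2) = (6 - 29/3*31 - 19/3*(-25))*(-1 - 1*(-2)) = (6 - 899/3 + 475/3)*(-1 + 2) = -406/3*1 = -406/3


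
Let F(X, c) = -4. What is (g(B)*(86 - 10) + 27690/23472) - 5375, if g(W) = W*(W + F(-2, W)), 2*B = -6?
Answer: -14778833/3912 ≈ -3777.8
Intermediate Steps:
B = -3 (B = (1/2)*(-6) = -3)
g(W) = W*(-4 + W) (g(W) = W*(W - 4) = W*(-4 + W))
(g(B)*(86 - 10) + 27690/23472) - 5375 = ((-3*(-4 - 3))*(86 - 10) + 27690/23472) - 5375 = (-3*(-7)*76 + 27690*(1/23472)) - 5375 = (21*76 + 4615/3912) - 5375 = (1596 + 4615/3912) - 5375 = 6248167/3912 - 5375 = -14778833/3912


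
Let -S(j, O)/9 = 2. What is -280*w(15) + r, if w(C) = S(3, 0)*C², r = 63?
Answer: 1134063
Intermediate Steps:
S(j, O) = -18 (S(j, O) = -9*2 = -18)
w(C) = -18*C²
-280*w(15) + r = -(-5040)*15² + 63 = -(-5040)*225 + 63 = -280*(-4050) + 63 = 1134000 + 63 = 1134063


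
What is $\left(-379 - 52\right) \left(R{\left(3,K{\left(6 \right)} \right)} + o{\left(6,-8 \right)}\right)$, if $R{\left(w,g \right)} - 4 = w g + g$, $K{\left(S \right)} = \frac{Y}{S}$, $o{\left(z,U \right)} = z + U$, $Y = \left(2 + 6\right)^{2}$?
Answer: $- \frac{57754}{3} \approx -19251.0$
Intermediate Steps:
$Y = 64$ ($Y = 8^{2} = 64$)
$o{\left(z,U \right)} = U + z$
$K{\left(S \right)} = \frac{64}{S}$
$R{\left(w,g \right)} = 4 + g + g w$ ($R{\left(w,g \right)} = 4 + \left(w g + g\right) = 4 + \left(g w + g\right) = 4 + \left(g + g w\right) = 4 + g + g w$)
$\left(-379 - 52\right) \left(R{\left(3,K{\left(6 \right)} \right)} + o{\left(6,-8 \right)}\right) = \left(-379 - 52\right) \left(\left(4 + \frac{64}{6} + \frac{64}{6} \cdot 3\right) + \left(-8 + 6\right)\right) = - 431 \left(\left(4 + 64 \cdot \frac{1}{6} + 64 \cdot \frac{1}{6} \cdot 3\right) - 2\right) = - 431 \left(\left(4 + \frac{32}{3} + \frac{32}{3} \cdot 3\right) - 2\right) = - 431 \left(\left(4 + \frac{32}{3} + 32\right) - 2\right) = - 431 \left(\frac{140}{3} - 2\right) = \left(-431\right) \frac{134}{3} = - \frac{57754}{3}$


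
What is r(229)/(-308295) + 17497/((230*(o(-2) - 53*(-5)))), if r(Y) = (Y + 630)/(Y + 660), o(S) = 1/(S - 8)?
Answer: 1598474967814/5566174044795 ≈ 0.28718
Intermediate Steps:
o(S) = 1/(-8 + S)
r(Y) = (630 + Y)/(660 + Y)
r(229)/(-308295) + 17497/((230*(o(-2) - 53*(-5)))) = ((630 + 229)/(660 + 229))/(-308295) + 17497/((230*(1/(-8 - 2) - 53*(-5)))) = (859/889)*(-1/308295) + 17497/((230*(1/(-10) + 265))) = ((1/889)*859)*(-1/308295) + 17497/((230*(-1/10 + 265))) = (859/889)*(-1/308295) + 17497/((230*(2649/10))) = -859/274074255 + 17497/60927 = 1598474967814/5566174044795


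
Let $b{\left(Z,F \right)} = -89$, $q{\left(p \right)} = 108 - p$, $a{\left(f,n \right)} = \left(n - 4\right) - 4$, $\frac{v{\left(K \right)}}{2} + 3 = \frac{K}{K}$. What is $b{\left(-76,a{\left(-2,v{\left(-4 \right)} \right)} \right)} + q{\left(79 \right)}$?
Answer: $-60$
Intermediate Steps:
$v{\left(K \right)} = -4$ ($v{\left(K \right)} = -6 + 2 \frac{K}{K} = -6 + 2 \cdot 1 = -6 + 2 = -4$)
$a{\left(f,n \right)} = -8 + n$ ($a{\left(f,n \right)} = \left(-4 + n\right) - 4 = -8 + n$)
$b{\left(-76,a{\left(-2,v{\left(-4 \right)} \right)} \right)} + q{\left(79 \right)} = -89 + \left(108 - 79\right) = -89 + 29 = -60$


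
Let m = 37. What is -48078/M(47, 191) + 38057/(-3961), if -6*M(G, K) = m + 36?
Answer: 1139843587/289153 ≈ 3942.0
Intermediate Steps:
M(G, K) = -73/6 (M(G, K) = -(37 + 36)/6 = -1/6*73 = -73/6)
-48078/M(47, 191) + 38057/(-3961) = -48078/(-73/6) + 38057/(-3961) = -48078*(-6/73) + 38057*(-1/3961) = 288468/73 - 38057/3961 = 1139843587/289153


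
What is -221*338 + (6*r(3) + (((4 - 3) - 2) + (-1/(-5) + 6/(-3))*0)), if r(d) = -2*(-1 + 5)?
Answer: -74747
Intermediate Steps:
r(d) = -8 (r(d) = -2*4 = -8)
-221*338 + (6*r(3) + (((4 - 3) - 2) + (-1/(-5) + 6/(-3))*0)) = -221*338 + (6*(-8) + (((4 - 3) - 2) + (-1/(-5) + 6/(-3))*0)) = -74698 + (-48 + ((1 - 2) + (-1*(-⅕) + 6*(-⅓))*0)) = -74698 + (-48 + (-1 + (⅕ - 2)*0)) = -74698 + (-48 + (-1 - 9/5*0)) = -74698 + (-48 + (-1 + 0)) = -74698 + (-48 - 1) = -74698 - 49 = -74747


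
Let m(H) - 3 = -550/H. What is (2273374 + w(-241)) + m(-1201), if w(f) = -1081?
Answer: 2729028046/1201 ≈ 2.2723e+6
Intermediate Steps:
m(H) = 3 - 550/H
(2273374 + w(-241)) + m(-1201) = (2273374 - 1081) + (3 - 550/(-1201)) = 2272293 + (3 - 550*(-1/1201)) = 2272293 + (3 + 550/1201) = 2272293 + 4153/1201 = 2729028046/1201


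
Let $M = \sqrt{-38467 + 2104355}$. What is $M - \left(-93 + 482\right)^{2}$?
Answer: $-151321 + 4 \sqrt{129118} \approx -1.4988 \cdot 10^{5}$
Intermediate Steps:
$M = 4 \sqrt{129118}$ ($M = \sqrt{2065888} = 4 \sqrt{129118} \approx 1437.3$)
$M - \left(-93 + 482\right)^{2} = 4 \sqrt{129118} - \left(-93 + 482\right)^{2} = 4 \sqrt{129118} - 389^{2} = 4 \sqrt{129118} - 151321 = -151321 + 4 \sqrt{129118}$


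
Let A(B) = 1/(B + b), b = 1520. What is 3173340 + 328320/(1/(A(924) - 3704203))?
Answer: -743074221601740/611 ≈ -1.2162e+12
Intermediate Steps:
A(B) = 1/(1520 + B) (A(B) = 1/(B + 1520) = 1/(1520 + B))
3173340 + 328320/(1/(A(924) - 3704203)) = 3173340 + 328320/(1/(1/(1520 + 924) - 3704203)) = 3173340 + 328320/(1/(1/2444 - 3704203)) = 3173340 + 328320/(1/(-9053072131/2444)) = 3173340 + 328320/(-2444/9053072131) = 3173340 + 328320*(-9053072131/2444) = 3173340 - 743076160512480/611 = -743074221601740/611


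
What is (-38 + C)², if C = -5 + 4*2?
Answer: 1225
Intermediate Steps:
C = 3 (C = -5 + 8 = 3)
(-38 + C)² = (-38 + 3)² = (-35)² = 1225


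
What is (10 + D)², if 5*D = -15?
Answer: 49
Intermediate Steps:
D = -3 (D = (⅕)*(-15) = -3)
(10 + D)² = (10 - 3)² = 7² = 49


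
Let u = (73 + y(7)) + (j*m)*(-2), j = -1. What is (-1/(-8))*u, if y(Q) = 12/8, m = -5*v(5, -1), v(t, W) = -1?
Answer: 169/16 ≈ 10.563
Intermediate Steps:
m = 5 (m = -5*(-1) = 5)
y(Q) = 3/2 (y(Q) = 12*(⅛) = 3/2)
u = 169/2 (u = (73 + 3/2) - 1*5*(-2) = 149/2 - 5*(-2) = 149/2 + 10 = 169/2 ≈ 84.500)
(-1/(-8))*u = -1/(-8)*(169/2) = -1*(-⅛)*(169/2) = (⅛)*(169/2) = 169/16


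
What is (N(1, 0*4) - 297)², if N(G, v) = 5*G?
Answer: 85264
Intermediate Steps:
(N(1, 0*4) - 297)² = (5*1 - 297)² = (5 - 297)² = (-292)² = 85264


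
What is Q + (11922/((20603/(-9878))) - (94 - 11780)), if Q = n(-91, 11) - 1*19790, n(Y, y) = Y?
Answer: -26055191/1873 ≈ -13911.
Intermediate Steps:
Q = -19881 (Q = -91 - 1*19790 = -91 - 19790 = -19881)
Q + (11922/((20603/(-9878))) - (94 - 11780)) = -19881 + (11922/((20603/(-9878))) - (94 - 11780)) = -19881 + (11922/((20603*(-1/9878))) - 1*(-11686)) = -19881 + (11922/(-1873/898) + 11686) = -19881 + (11922*(-898/1873) + 11686) = -19881 + (-10705956/1873 + 11686) = -19881 + 11181922/1873 = -26055191/1873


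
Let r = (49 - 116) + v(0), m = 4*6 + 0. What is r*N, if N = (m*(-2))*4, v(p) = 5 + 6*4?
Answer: 7296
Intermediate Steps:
v(p) = 29 (v(p) = 5 + 24 = 29)
m = 24 (m = 24 + 0 = 24)
r = -38 (r = (49 - 116) + 29 = -67 + 29 = -38)
N = -192 (N = (24*(-2))*4 = -48*4 = -192)
r*N = -38*(-192) = 7296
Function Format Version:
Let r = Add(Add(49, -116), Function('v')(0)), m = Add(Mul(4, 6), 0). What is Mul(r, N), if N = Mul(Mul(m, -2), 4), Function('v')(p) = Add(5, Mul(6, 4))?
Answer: 7296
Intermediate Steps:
Function('v')(p) = 29 (Function('v')(p) = Add(5, 24) = 29)
m = 24 (m = Add(24, 0) = 24)
r = -38 (r = Add(Add(49, -116), 29) = Add(-67, 29) = -38)
N = -192 (N = Mul(Mul(24, -2), 4) = Mul(-48, 4) = -192)
Mul(r, N) = Mul(-38, -192) = 7296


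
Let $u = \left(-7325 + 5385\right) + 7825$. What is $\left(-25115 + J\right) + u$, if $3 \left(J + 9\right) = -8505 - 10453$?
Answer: $- \frac{76675}{3} \approx -25558.0$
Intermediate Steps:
$J = - \frac{18985}{3}$ ($J = -9 + \frac{-8505 - 10453}{3} = -9 + \frac{1}{3} \left(-18958\right) = -9 - \frac{18958}{3} = - \frac{18985}{3} \approx -6328.3$)
$u = 5885$ ($u = -1940 + 7825 = 5885$)
$\left(-25115 + J\right) + u = \left(-25115 - \frac{18985}{3}\right) + 5885 = - \frac{94330}{3} + 5885 = - \frac{76675}{3}$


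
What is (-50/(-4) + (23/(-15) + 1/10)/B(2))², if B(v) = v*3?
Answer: 4870849/32400 ≈ 150.33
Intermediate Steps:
B(v) = 3*v
(-50/(-4) + (23/(-15) + 1/10)/B(2))² = (-50/(-4) + (23/(-15) + 1/10)/((3*2)))² = (-50*(-¼) + (23*(-1/15) + 1*(⅒))/6)² = (25/2 + (-23/15 + ⅒)*(⅙))² = (25/2 - 43/30*⅙)² = (25/2 - 43/180)² = (2207/180)² = 4870849/32400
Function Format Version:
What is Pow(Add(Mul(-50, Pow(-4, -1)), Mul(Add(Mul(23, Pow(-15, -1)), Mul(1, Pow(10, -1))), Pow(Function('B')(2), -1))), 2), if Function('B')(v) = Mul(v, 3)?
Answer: Rational(4870849, 32400) ≈ 150.33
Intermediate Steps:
Function('B')(v) = Mul(3, v)
Pow(Add(Mul(-50, Pow(-4, -1)), Mul(Add(Mul(23, Pow(-15, -1)), Mul(1, Pow(10, -1))), Pow(Function('B')(2), -1))), 2) = Pow(Add(Mul(-50, Pow(-4, -1)), Mul(Add(Mul(23, Pow(-15, -1)), Mul(1, Pow(10, -1))), Pow(Mul(3, 2), -1))), 2) = Pow(Add(Mul(-50, Rational(-1, 4)), Mul(Add(Mul(23, Rational(-1, 15)), Mul(1, Rational(1, 10))), Pow(6, -1))), 2) = Pow(Add(Rational(25, 2), Mul(Add(Rational(-23, 15), Rational(1, 10)), Rational(1, 6))), 2) = Pow(Add(Rational(25, 2), Mul(Rational(-43, 30), Rational(1, 6))), 2) = Pow(Add(Rational(25, 2), Rational(-43, 180)), 2) = Pow(Rational(2207, 180), 2) = Rational(4870849, 32400)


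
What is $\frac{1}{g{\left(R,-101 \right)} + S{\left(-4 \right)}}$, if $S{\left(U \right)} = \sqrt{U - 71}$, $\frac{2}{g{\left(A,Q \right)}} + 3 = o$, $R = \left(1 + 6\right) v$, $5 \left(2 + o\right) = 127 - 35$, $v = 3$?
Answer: $\frac{134}{67355} - \frac{4489 i \sqrt{3}}{67355} \approx 0.0019895 - 0.11544 i$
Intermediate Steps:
$o = \frac{82}{5}$ ($o = -2 + \frac{127 - 35}{5} = -2 + \frac{1}{5} \cdot 92 = -2 + \frac{92}{5} = \frac{82}{5} \approx 16.4$)
$R = 21$ ($R = \left(1 + 6\right) 3 = 7 \cdot 3 = 21$)
$g{\left(A,Q \right)} = \frac{10}{67}$ ($g{\left(A,Q \right)} = \frac{2}{-3 + \frac{82}{5}} = \frac{2}{\frac{67}{5}} = 2 \cdot \frac{5}{67} = \frac{10}{67}$)
$S{\left(U \right)} = \sqrt{-71 + U}$
$\frac{1}{g{\left(R,-101 \right)} + S{\left(-4 \right)}} = \frac{1}{\frac{10}{67} + \sqrt{-71 - 4}} = \frac{1}{\frac{10}{67} + \sqrt{-75}} = \frac{1}{\frac{10}{67} + 5 i \sqrt{3}}$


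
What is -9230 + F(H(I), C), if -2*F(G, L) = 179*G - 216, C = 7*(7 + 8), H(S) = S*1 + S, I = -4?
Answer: -8406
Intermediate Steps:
H(S) = 2*S (H(S) = S + S = 2*S)
C = 105 (C = 7*15 = 105)
F(G, L) = 108 - 179*G/2 (F(G, L) = -(179*G - 216)/2 = -(-216 + 179*G)/2 = 108 - 179*G/2)
-9230 + F(H(I), C) = -9230 + (108 - 179*(-4)) = -9230 + (108 - 179/2*(-8)) = -9230 + (108 + 716) = -9230 + 824 = -8406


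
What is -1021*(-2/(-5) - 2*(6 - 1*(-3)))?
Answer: 89848/5 ≈ 17970.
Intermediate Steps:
-1021*(-2/(-5) - 2*(6 - 1*(-3))) = -1021*(-2*(-⅕) - 2*(6 + 3)) = -1021*(⅖ - 2*9) = -1021*(⅖ - 18) = -1021*(-88/5) = 89848/5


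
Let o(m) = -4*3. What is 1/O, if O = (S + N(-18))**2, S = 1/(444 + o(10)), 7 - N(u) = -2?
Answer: 186624/15124321 ≈ 0.012339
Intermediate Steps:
N(u) = 9 (N(u) = 7 - 1*(-2) = 7 + 2 = 9)
o(m) = -12
S = 1/432 (S = 1/(444 - 12) = 1/432 ≈ 0.0023148)
O = 15124321/186624 (O = (1/432 + 9)**2 = (3889/432)**2 = 15124321/186624 ≈ 81.042)
1/O = 1/(15124321/186624) = 186624/15124321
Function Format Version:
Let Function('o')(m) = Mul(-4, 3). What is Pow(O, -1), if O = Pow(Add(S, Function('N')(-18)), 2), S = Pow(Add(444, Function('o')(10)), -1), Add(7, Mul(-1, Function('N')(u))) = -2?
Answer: Rational(186624, 15124321) ≈ 0.012339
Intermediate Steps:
Function('N')(u) = 9 (Function('N')(u) = Add(7, Mul(-1, -2)) = Add(7, 2) = 9)
Function('o')(m) = -12
S = Rational(1, 432) (S = Pow(Add(444, -12), -1) = Pow(432, -1) = Rational(1, 432) ≈ 0.0023148)
O = Rational(15124321, 186624) (O = Pow(Add(Rational(1, 432), 9), 2) = Pow(Rational(3889, 432), 2) = Rational(15124321, 186624) ≈ 81.042)
Pow(O, -1) = Pow(Rational(15124321, 186624), -1) = Rational(186624, 15124321)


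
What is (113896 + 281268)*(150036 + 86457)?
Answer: 93453519852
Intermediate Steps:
(113896 + 281268)*(150036 + 86457) = 395164*236493 = 93453519852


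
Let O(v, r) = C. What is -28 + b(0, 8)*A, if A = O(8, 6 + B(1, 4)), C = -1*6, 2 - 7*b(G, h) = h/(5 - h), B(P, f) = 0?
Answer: -32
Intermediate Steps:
b(G, h) = 2/7 - h/(7*(5 - h))
C = -6
O(v, r) = -6
A = -6
-28 + b(0, 8)*A = -28 + ((-10 + 3*8)/(7*(-5 + 8)))*(-6) = -28 + ((1/7)*(-10 + 24)/3)*(-6) = -28 + ((1/7)*(1/3)*14)*(-6) = -28 + (2/3)*(-6) = -28 - 4 = -32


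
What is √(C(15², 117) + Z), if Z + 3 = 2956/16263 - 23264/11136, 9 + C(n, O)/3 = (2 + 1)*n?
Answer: 47*√89196246763/314418 ≈ 44.644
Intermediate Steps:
C(n, O) = -27 + 9*n (C(n, O) = -27 + 3*((2 + 1)*n) = -27 + 3*(3*n) = -27 + 9*n)
Z = -9257695/1886508 (Z = -3 + (2956/16263 - 23264/11136) = -3 + (2956*(1/16263) - 23264*1/11136) = -3 + (2956/16263 - 727/348) = -3 - 3598171/1886508 = -9257695/1886508 ≈ -4.9073)
√(C(15², 117) + Z) = √((-27 + 9*15²) - 9257695/1886508) = √((-27 + 9*225) - 9257695/1886508) = √((-27 + 2025) - 9257695/1886508) = √(1998 - 9257695/1886508) = √(3759985289/1886508) = 47*√89196246763/314418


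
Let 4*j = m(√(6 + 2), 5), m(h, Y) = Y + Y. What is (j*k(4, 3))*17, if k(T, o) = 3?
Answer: 255/2 ≈ 127.50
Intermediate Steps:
m(h, Y) = 2*Y
j = 5/2 (j = (2*5)/4 = (¼)*10 = 5/2 ≈ 2.5000)
(j*k(4, 3))*17 = ((5/2)*3)*17 = (15/2)*17 = 255/2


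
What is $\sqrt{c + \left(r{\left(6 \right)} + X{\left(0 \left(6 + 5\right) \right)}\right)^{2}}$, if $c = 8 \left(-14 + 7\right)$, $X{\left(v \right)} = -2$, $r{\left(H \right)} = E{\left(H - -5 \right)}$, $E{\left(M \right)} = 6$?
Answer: $2 i \sqrt{10} \approx 6.3246 i$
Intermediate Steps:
$r{\left(H \right)} = 6$
$c = -56$ ($c = 8 \left(-7\right) = -56$)
$\sqrt{c + \left(r{\left(6 \right)} + X{\left(0 \left(6 + 5\right) \right)}\right)^{2}} = \sqrt{-56 + \left(6 - 2\right)^{2}} = \sqrt{-56 + 4^{2}} = \sqrt{-56 + 16} = \sqrt{-40} = 2 i \sqrt{10}$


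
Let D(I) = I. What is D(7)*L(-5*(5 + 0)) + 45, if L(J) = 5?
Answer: 80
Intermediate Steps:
D(7)*L(-5*(5 + 0)) + 45 = 7*5 + 45 = 35 + 45 = 80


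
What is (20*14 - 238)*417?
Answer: 17514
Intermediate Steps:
(20*14 - 238)*417 = (280 - 238)*417 = 42*417 = 17514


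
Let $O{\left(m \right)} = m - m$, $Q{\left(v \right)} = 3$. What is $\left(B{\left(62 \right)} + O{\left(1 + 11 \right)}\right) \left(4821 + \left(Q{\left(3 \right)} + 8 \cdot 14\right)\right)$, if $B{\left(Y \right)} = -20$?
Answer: $-98720$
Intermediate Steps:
$O{\left(m \right)} = 0$
$\left(B{\left(62 \right)} + O{\left(1 + 11 \right)}\right) \left(4821 + \left(Q{\left(3 \right)} + 8 \cdot 14\right)\right) = \left(-20 + 0\right) \left(4821 + \left(3 + 8 \cdot 14\right)\right) = - 20 \left(4821 + \left(3 + 112\right)\right) = - 20 \left(4821 + 115\right) = \left(-20\right) 4936 = -98720$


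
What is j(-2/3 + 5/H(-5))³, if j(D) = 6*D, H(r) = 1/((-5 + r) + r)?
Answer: -93576664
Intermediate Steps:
H(r) = 1/(-5 + 2*r)
j(-2/3 + 5/H(-5))³ = (6*(-2/3 + 5/(1/(-5 + 2*(-5)))))³ = (6*(-2*⅓ + 5/(1/(-5 - 10))))³ = (6*(-⅔ + 5/(1/(-15))))³ = (6*(-⅔ + 5/(-1/15)))³ = (6*(-⅔ + 5*(-15)))³ = (6*(-⅔ - 75))³ = (6*(-227/3))³ = (-454)³ = -93576664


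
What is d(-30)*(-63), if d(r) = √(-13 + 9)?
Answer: -126*I ≈ -126.0*I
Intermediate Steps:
d(r) = 2*I (d(r) = √(-4) = 2*I)
d(-30)*(-63) = (2*I)*(-63) = -126*I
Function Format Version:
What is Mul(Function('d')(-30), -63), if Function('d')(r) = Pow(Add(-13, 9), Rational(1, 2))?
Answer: Mul(-126, I) ≈ Mul(-126.00, I)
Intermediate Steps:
Function('d')(r) = Mul(2, I) (Function('d')(r) = Pow(-4, Rational(1, 2)) = Mul(2, I))
Mul(Function('d')(-30), -63) = Mul(Mul(2, I), -63) = Mul(-126, I)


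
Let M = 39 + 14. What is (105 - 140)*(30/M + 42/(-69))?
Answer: 1820/1219 ≈ 1.4930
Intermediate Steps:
M = 53
(105 - 140)*(30/M + 42/(-69)) = (105 - 140)*(30/53 + 42/(-69)) = -35*(30*(1/53) + 42*(-1/69)) = -35*(30/53 - 14/23) = -35*(-52/1219) = 1820/1219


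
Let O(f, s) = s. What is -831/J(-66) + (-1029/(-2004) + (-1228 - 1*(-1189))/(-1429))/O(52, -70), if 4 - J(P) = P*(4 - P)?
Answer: -7239294677/38621983120 ≈ -0.18744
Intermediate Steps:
J(P) = 4 - P*(4 - P)
-831/J(-66) + (-1029/(-2004) + (-1228 - 1*(-1189))/(-1429))/O(52, -70) = -831/(4 + (-66)**2 - 4*(-66)) + (-1029/(-2004) + (-1228 - 1*(-1189))/(-1429))/(-70) = -831/(4 + 4356 + 264) + (-1029*(-1/2004) + (-1228 + 1189)*(-1/1429))*(-1/70) = -831/4624 + (343/668 - 39*(-1/1429))*(-1/70) = -831*1/4624 + (343/668 + 39/1429)*(-1/70) = -831/4624 + (516199/954572)*(-1/70) = -831/4624 - 516199/66820040 = -7239294677/38621983120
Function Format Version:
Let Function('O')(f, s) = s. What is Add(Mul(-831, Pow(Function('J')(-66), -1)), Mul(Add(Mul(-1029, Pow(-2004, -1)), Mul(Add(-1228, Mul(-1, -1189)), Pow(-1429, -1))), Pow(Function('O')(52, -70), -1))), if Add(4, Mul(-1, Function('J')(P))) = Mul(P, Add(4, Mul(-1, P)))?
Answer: Rational(-7239294677, 38621983120) ≈ -0.18744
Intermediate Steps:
Function('J')(P) = Add(4, Mul(-1, P, Add(4, Mul(-1, P)))) (Function('J')(P) = Add(4, Mul(-1, Mul(P, Add(4, Mul(-1, P))))) = Add(4, Mul(-1, P, Add(4, Mul(-1, P)))))
Add(Mul(-831, Pow(Function('J')(-66), -1)), Mul(Add(Mul(-1029, Pow(-2004, -1)), Mul(Add(-1228, Mul(-1, -1189)), Pow(-1429, -1))), Pow(Function('O')(52, -70), -1))) = Add(Mul(-831, Pow(Add(4, Pow(-66, 2), Mul(-4, -66)), -1)), Mul(Add(Mul(-1029, Pow(-2004, -1)), Mul(Add(-1228, Mul(-1, -1189)), Pow(-1429, -1))), Pow(-70, -1))) = Add(Mul(-831, Pow(Add(4, 4356, 264), -1)), Mul(Add(Mul(-1029, Rational(-1, 2004)), Mul(Add(-1228, 1189), Rational(-1, 1429))), Rational(-1, 70))) = Add(Mul(-831, Pow(4624, -1)), Mul(Add(Rational(343, 668), Mul(-39, Rational(-1, 1429))), Rational(-1, 70))) = Add(Mul(-831, Rational(1, 4624)), Mul(Add(Rational(343, 668), Rational(39, 1429)), Rational(-1, 70))) = Add(Rational(-831, 4624), Mul(Rational(516199, 954572), Rational(-1, 70))) = Add(Rational(-831, 4624), Rational(-516199, 66820040)) = Rational(-7239294677, 38621983120)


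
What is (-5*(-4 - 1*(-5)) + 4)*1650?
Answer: -1650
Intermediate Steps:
(-5*(-4 - 1*(-5)) + 4)*1650 = (-5*(-4 + 5) + 4)*1650 = (-5*1 + 4)*1650 = (-5 + 4)*1650 = -1*1650 = -1650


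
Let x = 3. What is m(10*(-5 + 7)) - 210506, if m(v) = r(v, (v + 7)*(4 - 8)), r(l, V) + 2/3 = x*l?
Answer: -631340/3 ≈ -2.1045e+5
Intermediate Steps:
r(l, V) = -⅔ + 3*l
m(v) = -⅔ + 3*v
m(10*(-5 + 7)) - 210506 = (-⅔ + 3*(10*(-5 + 7))) - 210506 = (-⅔ + 3*(10*2)) - 210506 = (-⅔ + 3*20) - 210506 = (-⅔ + 60) - 210506 = 178/3 - 210506 = -631340/3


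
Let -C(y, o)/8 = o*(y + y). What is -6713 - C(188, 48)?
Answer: 137671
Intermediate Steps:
C(y, o) = -16*o*y (C(y, o) = -8*o*(y + y) = -8*o*2*y = -16*o*y)
-6713 - C(188, 48) = -6713 - (-16)*48*188 = -6713 - 1*(-144384) = -6713 + 144384 = 137671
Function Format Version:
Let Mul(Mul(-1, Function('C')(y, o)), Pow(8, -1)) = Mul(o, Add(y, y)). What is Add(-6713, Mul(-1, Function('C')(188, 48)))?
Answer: 137671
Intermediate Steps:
Function('C')(y, o) = Mul(-16, o, y) (Function('C')(y, o) = Mul(-8, Mul(o, Add(y, y))) = Mul(-8, Mul(o, Mul(2, y))) = Mul(-8, Mul(2, o, y)) = Mul(-16, o, y))
Add(-6713, Mul(-1, Function('C')(188, 48))) = Add(-6713, Mul(-1, Mul(-16, 48, 188))) = Add(-6713, Mul(-1, -144384)) = Add(-6713, 144384) = 137671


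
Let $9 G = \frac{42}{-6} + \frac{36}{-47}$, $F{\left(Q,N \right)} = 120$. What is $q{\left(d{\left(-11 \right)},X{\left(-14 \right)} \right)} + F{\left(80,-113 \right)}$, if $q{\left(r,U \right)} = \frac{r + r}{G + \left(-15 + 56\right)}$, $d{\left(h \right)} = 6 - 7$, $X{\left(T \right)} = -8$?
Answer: $\frac{1018257}{8489} \approx 119.95$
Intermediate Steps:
$G = - \frac{365}{423}$ ($G = \frac{\frac{42}{-6} + \frac{36}{-47}}{9} = \frac{42 \left(- \frac{1}{6}\right) + 36 \left(- \frac{1}{47}\right)}{9} = \frac{-7 - \frac{36}{47}}{9} = \frac{1}{9} \left(- \frac{365}{47}\right) = - \frac{365}{423} \approx -0.86288$)
$d{\left(h \right)} = -1$
$q{\left(r,U \right)} = \frac{423 r}{8489}$ ($q{\left(r,U \right)} = \frac{r + r}{- \frac{365}{423} + \left(-15 + 56\right)} = \frac{2 r}{- \frac{365}{423} + 41} = \frac{2 r}{\frac{16978}{423}} = 2 r \frac{423}{16978} = \frac{423 r}{8489}$)
$q{\left(d{\left(-11 \right)},X{\left(-14 \right)} \right)} + F{\left(80,-113 \right)} = \frac{423}{8489} \left(-1\right) + 120 = - \frac{423}{8489} + 120 = \frac{1018257}{8489}$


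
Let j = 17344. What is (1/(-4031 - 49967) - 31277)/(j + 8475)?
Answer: -1688895447/1394174362 ≈ -1.2114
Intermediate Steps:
(1/(-4031 - 49967) - 31277)/(j + 8475) = (1/(-4031 - 49967) - 31277)/(17344 + 8475) = (1/(-53998) - 31277)/25819 = (-1/53998 - 31277)*(1/25819) = -1688895447/53998*1/25819 = -1688895447/1394174362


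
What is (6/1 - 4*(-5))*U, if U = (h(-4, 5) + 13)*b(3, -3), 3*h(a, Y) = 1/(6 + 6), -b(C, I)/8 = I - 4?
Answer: 170716/9 ≈ 18968.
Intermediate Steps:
b(C, I) = 32 - 8*I (b(C, I) = -8*(I - 4) = -8*(-4 + I) = 32 - 8*I)
h(a, Y) = 1/36 (h(a, Y) = 1/(3*(6 + 6)) = (⅓)/12 = (⅓)*(1/12) = 1/36)
U = 6566/9 (U = (1/36 + 13)*(32 - 8*(-3)) = 469*(32 + 24)/36 = (469/36)*56 = 6566/9 ≈ 729.56)
(6/1 - 4*(-5))*U = (6/1 - 4*(-5))*(6566/9) = (6*1 + 20)*(6566/9) = (6 + 20)*(6566/9) = 26*(6566/9) = 170716/9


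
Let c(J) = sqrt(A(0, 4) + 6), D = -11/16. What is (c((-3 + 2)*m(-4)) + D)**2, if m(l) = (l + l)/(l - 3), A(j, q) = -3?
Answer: 889/256 - 11*sqrt(3)/8 ≈ 1.0911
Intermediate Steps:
m(l) = 2*l/(-3 + l) (m(l) = (2*l)/(-3 + l) = 2*l/(-3 + l))
D = -11/16 (D = -11*1/16 = -11/16 ≈ -0.68750)
c(J) = sqrt(3) (c(J) = sqrt(-3 + 6) = sqrt(3))
(c((-3 + 2)*m(-4)) + D)**2 = (sqrt(3) - 11/16)**2 = (-11/16 + sqrt(3))**2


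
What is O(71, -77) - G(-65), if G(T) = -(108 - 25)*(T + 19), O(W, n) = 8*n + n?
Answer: -4511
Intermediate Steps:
O(W, n) = 9*n
G(T) = -1577 - 83*T (G(T) = -83*(19 + T) = -(1577 + 83*T) = -1577 - 83*T)
O(71, -77) - G(-65) = 9*(-77) - (-1577 - 83*(-65)) = -693 - (-1577 + 5395) = -693 - 1*3818 = -693 - 3818 = -4511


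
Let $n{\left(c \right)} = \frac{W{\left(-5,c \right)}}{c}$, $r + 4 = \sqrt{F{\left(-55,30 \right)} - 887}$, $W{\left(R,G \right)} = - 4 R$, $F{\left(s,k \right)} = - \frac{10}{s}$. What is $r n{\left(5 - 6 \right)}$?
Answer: $80 - \frac{20 i \sqrt{107305}}{11} \approx 80.0 - 595.59 i$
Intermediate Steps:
$r = -4 + \frac{i \sqrt{107305}}{11}$ ($r = -4 + \sqrt{- \frac{10}{-55} - 887} = -4 + \sqrt{\left(-10\right) \left(- \frac{1}{55}\right) - 887} = -4 + \sqrt{\frac{2}{11} - 887} = -4 + \sqrt{- \frac{9755}{11}} = -4 + \frac{i \sqrt{107305}}{11} \approx -4.0 + 29.779 i$)
$n{\left(c \right)} = \frac{20}{c}$ ($n{\left(c \right)} = \frac{\left(-4\right) \left(-5\right)}{c} = \frac{20}{c}$)
$r n{\left(5 - 6 \right)} = \left(-4 + \frac{i \sqrt{107305}}{11}\right) \frac{20}{5 - 6} = \left(-4 + \frac{i \sqrt{107305}}{11}\right) \frac{20}{-1} = \left(-4 + \frac{i \sqrt{107305}}{11}\right) 20 \left(-1\right) = \left(-4 + \frac{i \sqrt{107305}}{11}\right) \left(-20\right) = 80 - \frac{20 i \sqrt{107305}}{11}$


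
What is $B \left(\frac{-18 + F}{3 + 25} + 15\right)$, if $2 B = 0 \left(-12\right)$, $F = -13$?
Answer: $0$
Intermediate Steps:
$B = 0$ ($B = \frac{0 \left(-12\right)}{2} = \frac{1}{2} \cdot 0 = 0$)
$B \left(\frac{-18 + F}{3 + 25} + 15\right) = 0 \left(\frac{-18 - 13}{3 + 25} + 15\right) = 0 \left(- \frac{31}{28} + 15\right) = 0 \cdot \frac{389}{28} = 0$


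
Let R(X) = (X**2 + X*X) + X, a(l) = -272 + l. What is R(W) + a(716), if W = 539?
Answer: 582025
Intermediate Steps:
R(X) = X + 2*X**2 (R(X) = (X**2 + X**2) + X = 2*X**2 + X = X + 2*X**2)
R(W) + a(716) = 539*(1 + 2*539) + (-272 + 716) = 539*(1 + 1078) + 444 = 539*1079 + 444 = 581581 + 444 = 582025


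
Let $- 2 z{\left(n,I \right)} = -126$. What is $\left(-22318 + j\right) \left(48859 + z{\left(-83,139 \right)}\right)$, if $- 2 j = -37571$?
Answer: $-172816965$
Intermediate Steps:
$j = \frac{37571}{2}$ ($j = \left(- \frac{1}{2}\right) \left(-37571\right) = \frac{37571}{2} \approx 18786.0$)
$z{\left(n,I \right)} = 63$ ($z{\left(n,I \right)} = \left(- \frac{1}{2}\right) \left(-126\right) = 63$)
$\left(-22318 + j\right) \left(48859 + z{\left(-83,139 \right)}\right) = \left(-22318 + \frac{37571}{2}\right) \left(48859 + 63\right) = \left(- \frac{7065}{2}\right) 48922 = -172816965$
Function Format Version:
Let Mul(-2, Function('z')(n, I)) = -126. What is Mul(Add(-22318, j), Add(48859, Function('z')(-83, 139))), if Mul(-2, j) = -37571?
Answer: -172816965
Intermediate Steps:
j = Rational(37571, 2) (j = Mul(Rational(-1, 2), -37571) = Rational(37571, 2) ≈ 18786.)
Function('z')(n, I) = 63 (Function('z')(n, I) = Mul(Rational(-1, 2), -126) = 63)
Mul(Add(-22318, j), Add(48859, Function('z')(-83, 139))) = Mul(Add(-22318, Rational(37571, 2)), Add(48859, 63)) = Mul(Rational(-7065, 2), 48922) = -172816965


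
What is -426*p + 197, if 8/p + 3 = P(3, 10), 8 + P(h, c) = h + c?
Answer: -1507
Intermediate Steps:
P(h, c) = -8 + c + h (P(h, c) = -8 + (h + c) = -8 + (c + h) = -8 + c + h)
p = 4 (p = 8/(-3 + (-8 + 10 + 3)) = 8/(-3 + 5) = 8/2 = 8*(1/2) = 4)
-426*p + 197 = -426*4 + 197 = -1704 + 197 = -1507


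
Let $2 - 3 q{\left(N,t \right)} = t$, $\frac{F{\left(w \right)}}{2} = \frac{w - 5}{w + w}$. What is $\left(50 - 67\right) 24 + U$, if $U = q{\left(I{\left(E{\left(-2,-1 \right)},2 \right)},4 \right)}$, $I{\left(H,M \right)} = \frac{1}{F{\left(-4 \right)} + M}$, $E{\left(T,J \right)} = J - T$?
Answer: $- \frac{1226}{3} \approx -408.67$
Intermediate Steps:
$F{\left(w \right)} = \frac{-5 + w}{w}$ ($F{\left(w \right)} = 2 \frac{w - 5}{w + w} = 2 \frac{-5 + w}{2 w} = \frac{-5 + w}{w}$)
$I{\left(H,M \right)} = \frac{1}{\frac{9}{4} + M}$ ($I{\left(H,M \right)} = \frac{1}{\frac{-5 - 4}{-4} + M} = \frac{1}{\left(- \frac{1}{4}\right) \left(-9\right) + M} = \frac{1}{\frac{9}{4} + M}$)
$q{\left(N,t \right)} = \frac{2}{3} - \frac{t}{3}$
$U = - \frac{2}{3}$ ($U = \frac{2}{3} - \frac{4}{3} = - \frac{2}{3} \approx -0.66667$)
$\left(50 - 67\right) 24 + U = \left(50 - 67\right) 24 - \frac{2}{3} = \left(-17\right) 24 - \frac{2}{3} = -408 - \frac{2}{3} = - \frac{1226}{3}$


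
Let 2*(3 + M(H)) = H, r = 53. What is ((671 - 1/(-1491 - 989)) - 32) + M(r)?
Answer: 1643001/2480 ≈ 662.50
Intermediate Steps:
M(H) = -3 + H/2
((671 - 1/(-1491 - 989)) - 32) + M(r) = ((671 - 1/(-1491 - 989)) - 32) + (-3 + (½)*53) = ((671 - 1/(-2480)) - 32) + (-3 + 53/2) = ((671 - 1*(-1/2480)) - 32) + 47/2 = ((671 + 1/2480) - 32) + 47/2 = (1664081/2480 - 32) + 47/2 = 1584721/2480 + 47/2 = 1643001/2480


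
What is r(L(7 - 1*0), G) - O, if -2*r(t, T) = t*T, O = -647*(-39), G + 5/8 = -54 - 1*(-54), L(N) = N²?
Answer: -403483/16 ≈ -25218.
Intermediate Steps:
G = -5/8 (G = -5/8 + (-54 - 1*(-54)) = -5/8 + (-54 + 54) = -5/8 + 0 = -5/8 ≈ -0.62500)
O = 25233
r(t, T) = -T*t/2 (r(t, T) = -t*T/2 = -T*t/2)
r(L(7 - 1*0), G) - O = -½*(-5/8)*(7 - 1*0)² - 1*25233 = -½*(-5/8)*(7 + 0)² - 25233 = -½*(-5/8)*7² - 25233 = -½*(-5/8)*49 - 25233 = 245/16 - 25233 = -403483/16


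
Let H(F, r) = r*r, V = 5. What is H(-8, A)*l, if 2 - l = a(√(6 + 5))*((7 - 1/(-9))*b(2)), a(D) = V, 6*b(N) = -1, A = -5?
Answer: 5350/27 ≈ 198.15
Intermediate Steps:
b(N) = -⅙ (b(N) = (⅙)*(-1) = -⅙)
a(D) = 5
H(F, r) = r²
l = 214/27 (l = 2 - 5*(7 - 1/(-9))*(-⅙) = 2 - 5*(7 - 1*(-⅑))*(-⅙) = 2 - 5*(7 + ⅑)*(-⅙) = 2 - 5*(64/9)*(-⅙) = 2 - 5*(-32)/27 = 2 - 1*(-160/27) = 2 + 160/27 = 214/27 ≈ 7.9259)
H(-8, A)*l = (-5)²*(214/27) = 25*(214/27) = 5350/27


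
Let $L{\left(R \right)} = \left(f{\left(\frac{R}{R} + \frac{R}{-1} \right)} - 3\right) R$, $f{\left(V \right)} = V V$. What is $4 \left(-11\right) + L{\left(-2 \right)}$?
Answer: $-56$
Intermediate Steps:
$f{\left(V \right)} = V^{2}$
$L{\left(R \right)} = R \left(-3 + \left(1 - R\right)^{2}\right)$ ($L{\left(R \right)} = \left(\left(\frac{R}{R} + \frac{R}{-1}\right)^{2} - 3\right) R = \left(\left(1 + R \left(-1\right)\right)^{2} - 3\right) R = \left(\left(1 - R\right)^{2} - 3\right) R = \left(-3 + \left(1 - R\right)^{2}\right) R = R \left(-3 + \left(1 - R\right)^{2}\right)$)
$4 \left(-11\right) + L{\left(-2 \right)} = 4 \left(-11\right) - 2 \left(-3 + \left(-1 - 2\right)^{2}\right) = -44 - 2 \left(-3 + \left(-3\right)^{2}\right) = -44 - 2 \left(-3 + 9\right) = -44 - 12 = -56$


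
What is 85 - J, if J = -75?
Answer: 160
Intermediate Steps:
85 - J = 85 - 1*(-75) = 85 + 75 = 160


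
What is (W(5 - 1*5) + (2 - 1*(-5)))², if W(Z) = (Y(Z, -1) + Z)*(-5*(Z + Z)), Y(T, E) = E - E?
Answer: 49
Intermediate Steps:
Y(T, E) = 0
W(Z) = -10*Z² (W(Z) = (0 + Z)*(-5*(Z + Z)) = Z*(-10*Z) = -10*Z²)
(W(5 - 1*5) + (2 - 1*(-5)))² = (-10*(5 - 1*5)² + (2 - 1*(-5)))² = (-10*(5 - 5)² + (2 + 5))² = (-10*0² + 7)² = (-10*0 + 7)² = (0 + 7)² = 7² = 49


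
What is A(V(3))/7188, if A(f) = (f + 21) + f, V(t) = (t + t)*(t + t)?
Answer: 31/2396 ≈ 0.012938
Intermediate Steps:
V(t) = 4*t**2 (V(t) = (2*t)*(2*t) = 4*t**2)
A(f) = 21 + 2*f (A(f) = (21 + f) + f = 21 + 2*f)
A(V(3))/7188 = (21 + 2*(4*3**2))/7188 = (21 + 2*(4*9))*(1/7188) = (21 + 2*36)*(1/7188) = (21 + 72)*(1/7188) = 93*(1/7188) = 31/2396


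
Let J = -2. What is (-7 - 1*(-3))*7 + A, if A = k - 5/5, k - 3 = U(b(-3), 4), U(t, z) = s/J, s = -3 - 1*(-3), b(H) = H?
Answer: -26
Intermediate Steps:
s = 0 (s = -3 + 3 = 0)
U(t, z) = 0 (U(t, z) = 0/(-2) = 0*(-½) = 0)
k = 3 (k = 3 + 0 = 3)
A = 2 (A = 3 - 5/5 = 3 - 5*⅕ = 3 - 1 = 2)
(-7 - 1*(-3))*7 + A = (-7 - 1*(-3))*7 + 2 = (-7 + 3)*7 + 2 = -4*7 + 2 = -28 + 2 = -26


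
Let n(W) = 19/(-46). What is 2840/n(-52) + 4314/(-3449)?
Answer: -450659326/65531 ≈ -6877.0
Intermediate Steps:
n(W) = -19/46 (n(W) = 19*(-1/46) = -19/46)
2840/n(-52) + 4314/(-3449) = 2840/(-19/46) + 4314/(-3449) = 2840*(-46/19) + 4314*(-1/3449) = -130640/19 - 4314/3449 = -450659326/65531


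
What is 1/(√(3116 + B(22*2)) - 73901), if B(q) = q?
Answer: -73901/5461354641 - 2*√790/5461354641 ≈ -1.3542e-5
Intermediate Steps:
1/(√(3116 + B(22*2)) - 73901) = 1/(√(3116 + 22*2) - 73901) = 1/(√(3116 + 44) - 73901) = 1/(√3160 - 73901) = 1/(2*√790 - 73901) = 1/(-73901 + 2*√790)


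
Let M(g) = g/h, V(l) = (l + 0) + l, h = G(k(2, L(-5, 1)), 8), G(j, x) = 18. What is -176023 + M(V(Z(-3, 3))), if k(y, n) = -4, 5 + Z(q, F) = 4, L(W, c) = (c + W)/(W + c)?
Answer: -1584208/9 ≈ -1.7602e+5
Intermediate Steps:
L(W, c) = 1 (L(W, c) = (W + c)/(W + c) = 1)
Z(q, F) = -1 (Z(q, F) = -5 + 4 = -1)
h = 18
V(l) = 2*l (V(l) = l + l = 2*l)
M(g) = g/18
-176023 + M(V(Z(-3, 3))) = -176023 + (2*(-1))/18 = -176023 + (1/18)*(-2) = -176023 - ⅑ = -1584208/9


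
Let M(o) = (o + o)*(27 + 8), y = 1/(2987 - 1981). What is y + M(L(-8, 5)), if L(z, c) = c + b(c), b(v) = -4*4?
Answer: -774619/1006 ≈ -770.00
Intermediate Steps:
b(v) = -16
L(z, c) = -16 + c (L(z, c) = c - 16 = -16 + c)
y = 1/1006 ≈ 0.00099404
M(o) = 70*o (M(o) = (2*o)*35 = 70*o)
y + M(L(-8, 5)) = 1/1006 + 70*(-16 + 5) = 1/1006 + 70*(-11) = 1/1006 - 770 = -774619/1006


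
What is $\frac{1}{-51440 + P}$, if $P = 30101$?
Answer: $- \frac{1}{21339} \approx -4.6863 \cdot 10^{-5}$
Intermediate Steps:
$\frac{1}{-51440 + P} = \frac{1}{-51440 + 30101} = \frac{1}{-21339} = - \frac{1}{21339}$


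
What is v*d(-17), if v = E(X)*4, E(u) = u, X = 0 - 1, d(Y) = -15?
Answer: 60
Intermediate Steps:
X = -1
v = -4 (v = -1*4 = -4)
v*d(-17) = -4*(-15) = 60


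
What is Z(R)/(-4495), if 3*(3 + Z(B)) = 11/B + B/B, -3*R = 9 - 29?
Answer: 127/269700 ≈ 0.00047089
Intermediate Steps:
R = 20/3 (R = -(9 - 29)/3 = -⅓*(-20) = 20/3 ≈ 6.6667)
Z(B) = -8/3 + 11/(3*B) (Z(B) = -3 + (11/B + B/B)/3 = -3 + (11/B + 1)/3 = -3 + (1 + 11/B)/3 = -3 + (⅓ + 11/(3*B)) = -8/3 + 11/(3*B))
Z(R)/(-4495) = ((11 - 8*20/3)/(3*(20/3)))/(-4495) = ((⅓)*(3/20)*(11 - 160/3))*(-1/4495) = ((⅓)*(3/20)*(-127/3))*(-1/4495) = -127/60*(-1/4495) = 127/269700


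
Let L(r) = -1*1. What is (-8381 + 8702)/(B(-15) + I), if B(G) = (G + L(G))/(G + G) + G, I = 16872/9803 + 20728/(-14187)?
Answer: -24801737045/1097659731 ≈ -22.595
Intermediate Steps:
I = 36166480/139075161 (I = 16872*(1/9803) + 20728*(-1/14187) = 16872/9803 - 20728/14187 = 36166480/139075161 ≈ 0.26005)
L(r) = -1
B(G) = G + (-1 + G)/(2*G) (B(G) = (G - 1)/(G + G) + G = (-1 + G)/((2*G)) + G = (-1 + G)*(1/(2*G)) + G = (-1 + G)/(2*G) + G = G + (-1 + G)/(2*G))
(-8381 + 8702)/(B(-15) + I) = (-8381 + 8702)/((½ - 15 - ½/(-15)) + 36166480/139075161) = 321/((½ - 15 - ½*(-1/15)) + 36166480/139075161) = 321/((½ - 15 + 1/30) + 36166480/139075161) = 321/(-217/15 + 36166480/139075161) = 321/(-3292979193/231791935) = 321*(-231791935/3292979193) = -24801737045/1097659731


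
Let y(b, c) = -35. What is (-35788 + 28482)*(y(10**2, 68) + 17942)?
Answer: -130828542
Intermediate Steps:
(-35788 + 28482)*(y(10**2, 68) + 17942) = (-35788 + 28482)*(-35 + 17942) = -7306*17907 = -130828542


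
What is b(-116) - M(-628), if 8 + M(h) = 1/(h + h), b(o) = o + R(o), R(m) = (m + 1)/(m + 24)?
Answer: -134077/1256 ≈ -106.75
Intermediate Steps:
R(m) = (1 + m)/(24 + m)
b(o) = o + (1 + o)/(24 + o)
M(h) = -8 + 1/(2*h) (M(h) = -8 + 1/(h + h) = -8 + 1/(2*h))
b(-116) - M(-628) = (1 - 116 - 116*(24 - 116))/(24 - 116) - (-8 + (½)/(-628)) = (1 - 116 - 116*(-92))/(-92) - (-8 + (½)*(-1/628)) = -(1 - 116 + 10672)/92 - (-8 - 1/1256) = -1/92*10557 - 1*(-10049/1256) = -459/4 + 10049/1256 = -134077/1256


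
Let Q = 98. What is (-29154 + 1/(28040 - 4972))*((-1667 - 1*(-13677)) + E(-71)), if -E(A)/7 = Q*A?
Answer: -10208248945309/5767 ≈ -1.7701e+9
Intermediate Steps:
E(A) = -686*A
(-29154 + 1/(28040 - 4972))*((-1667 - 1*(-13677)) + E(-71)) = (-29154 + 1/(28040 - 4972))*((-1667 - 1*(-13677)) - 686*(-71)) = (-29154 + 1/23068)*((-1667 + 13677) + 48706) = (-29154 + 1/23068)*(12010 + 48706) = -672524471/23068*60716 = -10208248945309/5767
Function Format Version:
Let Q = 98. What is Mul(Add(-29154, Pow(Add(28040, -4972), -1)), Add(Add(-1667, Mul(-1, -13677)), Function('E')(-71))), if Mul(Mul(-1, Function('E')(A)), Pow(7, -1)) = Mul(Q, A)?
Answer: Rational(-10208248945309, 5767) ≈ -1.7701e+9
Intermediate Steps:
Function('E')(A) = Mul(-686, A) (Function('E')(A) = Mul(-7, Mul(98, A)) = Mul(-686, A))
Mul(Add(-29154, Pow(Add(28040, -4972), -1)), Add(Add(-1667, Mul(-1, -13677)), Function('E')(-71))) = Mul(Add(-29154, Pow(Add(28040, -4972), -1)), Add(Add(-1667, Mul(-1, -13677)), Mul(-686, -71))) = Mul(Add(-29154, Pow(23068, -1)), Add(Add(-1667, 13677), 48706)) = Mul(Add(-29154, Rational(1, 23068)), Add(12010, 48706)) = Mul(Rational(-672524471, 23068), 60716) = Rational(-10208248945309, 5767)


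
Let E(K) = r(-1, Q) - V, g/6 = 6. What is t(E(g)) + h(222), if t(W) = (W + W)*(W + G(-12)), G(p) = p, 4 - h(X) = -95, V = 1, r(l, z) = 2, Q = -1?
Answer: 77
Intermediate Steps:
h(X) = 99 (h(X) = 4 - 1*(-95) = 4 + 95 = 99)
g = 36 (g = 6*6 = 36)
E(K) = 1 (E(K) = 2 - 1*1 = 2 - 1 = 1)
t(W) = 2*W*(-12 + W) (t(W) = (W + W)*(W - 12) = (2*W)*(-12 + W) = 2*W*(-12 + W))
t(E(g)) + h(222) = 2*1*(-12 + 1) + 99 = 2*1*(-11) + 99 = -22 + 99 = 77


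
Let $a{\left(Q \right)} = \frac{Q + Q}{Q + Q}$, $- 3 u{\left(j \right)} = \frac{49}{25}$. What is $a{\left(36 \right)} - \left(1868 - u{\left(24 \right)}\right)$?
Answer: $- \frac{140074}{75} \approx -1867.7$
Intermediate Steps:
$u{\left(j \right)} = - \frac{49}{75}$ ($u{\left(j \right)} = - \frac{49 \cdot \frac{1}{25}}{3} = \left(- \frac{1}{3}\right) \frac{49}{25} = - \frac{49}{75}$)
$a{\left(Q \right)} = 1$ ($a{\left(Q \right)} = \frac{2 Q}{2 Q} = 2 Q \frac{1}{2 Q} = 1$)
$a{\left(36 \right)} - \left(1868 - u{\left(24 \right)}\right) = 1 - \left(1868 - - \frac{49}{75}\right) = 1 - \left(1868 + \frac{49}{75}\right) = 1 - \frac{140149}{75} = - \frac{140074}{75}$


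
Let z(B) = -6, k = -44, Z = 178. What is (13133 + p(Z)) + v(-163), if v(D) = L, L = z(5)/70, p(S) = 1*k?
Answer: 458112/35 ≈ 13089.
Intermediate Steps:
p(S) = -44 (p(S) = 1*(-44) = -44)
L = -3/35 (L = -6/70 = -6*1/70 = -3/35 ≈ -0.085714)
v(D) = -3/35
(13133 + p(Z)) + v(-163) = (13133 - 44) - 3/35 = 13089 - 3/35 = 458112/35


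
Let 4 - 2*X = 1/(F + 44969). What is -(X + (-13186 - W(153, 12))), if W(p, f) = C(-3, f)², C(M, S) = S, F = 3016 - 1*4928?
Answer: 1147727393/86114 ≈ 13328.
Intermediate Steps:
F = -1912 (F = 3016 - 4928 = -1912)
X = 172227/86114 (X = 2 - 1/(2*(-1912 + 44969)) = 2 - ½/43057 = 2 - ½*1/43057 = 2 - 1/86114 = 172227/86114 ≈ 2.0000)
W(p, f) = f²
-(X + (-13186 - W(153, 12))) = -(172227/86114 + (-13186 - 1*12²)) = -(172227/86114 + (-13186 - 1*144)) = -(172227/86114 + (-13186 - 144)) = -(172227/86114 - 13330) = -1*(-1147727393/86114) = 1147727393/86114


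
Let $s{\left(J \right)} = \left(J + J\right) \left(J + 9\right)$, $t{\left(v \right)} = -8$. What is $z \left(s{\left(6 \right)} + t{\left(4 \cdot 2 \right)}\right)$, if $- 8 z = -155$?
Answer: $\frac{6665}{2} \approx 3332.5$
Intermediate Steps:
$z = \frac{155}{8}$ ($z = \left(- \frac{1}{8}\right) \left(-155\right) = \frac{155}{8} \approx 19.375$)
$s{\left(J \right)} = 2 J \left(9 + J\right)$
$z \left(s{\left(6 \right)} + t{\left(4 \cdot 2 \right)}\right) = \frac{155 \left(2 \cdot 6 \left(9 + 6\right) - 8\right)}{8} = \frac{155 \left(2 \cdot 6 \cdot 15 - 8\right)}{8} = \frac{155 \left(180 - 8\right)}{8} = \frac{155}{8} \cdot 172 = \frac{6665}{2}$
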